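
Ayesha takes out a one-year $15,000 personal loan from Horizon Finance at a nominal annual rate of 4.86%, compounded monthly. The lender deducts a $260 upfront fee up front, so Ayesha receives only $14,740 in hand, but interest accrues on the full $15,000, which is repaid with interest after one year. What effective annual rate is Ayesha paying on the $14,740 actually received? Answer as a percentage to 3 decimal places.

6.821%

Amount owed after one year: 15,000 × (1 + 0.0486/12)^12 = 15,000 × 1.049697 = $15,745.46.
Effective rate on net proceeds: 15,745.46 / 14,740 − 1 = 0.068213 = 6.821%.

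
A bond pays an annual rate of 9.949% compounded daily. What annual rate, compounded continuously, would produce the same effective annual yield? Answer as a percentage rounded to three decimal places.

EAR = (1 + 0.09949/365)^365 − 1 = 0.104592.
Equivalent continuous rate: r = ln(1 + 0.104592) = 0.099476 = 9.948%.

9.948%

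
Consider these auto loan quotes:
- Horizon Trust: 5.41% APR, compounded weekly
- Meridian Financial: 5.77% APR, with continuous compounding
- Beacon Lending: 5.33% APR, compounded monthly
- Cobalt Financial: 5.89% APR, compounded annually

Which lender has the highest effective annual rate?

Meridian Financial

Horizon Trust: (1 + 0.0541/52)^52 − 1 = 5.556%
Meridian Financial: e^0.0577 − 1 = 5.940%
Beacon Lending: (1 + 0.0533/12)^12 − 1 = 5.462%
Cobalt Financial: compounded annually, EAR = 5.890%
The highest effective annual rate is Meridian Financial at 5.940%.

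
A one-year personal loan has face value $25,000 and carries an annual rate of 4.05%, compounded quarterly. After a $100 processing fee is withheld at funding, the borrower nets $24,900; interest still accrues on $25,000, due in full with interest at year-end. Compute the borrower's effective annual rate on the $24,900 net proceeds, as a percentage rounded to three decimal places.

Amount owed after one year: 25,000 × (1 + 0.0405/4)^4 = 25,000 × 1.041119 = $26,027.98.
Effective rate on net proceeds: 26,027.98 / 24,900 − 1 = 0.045300 = 4.530%.

4.530%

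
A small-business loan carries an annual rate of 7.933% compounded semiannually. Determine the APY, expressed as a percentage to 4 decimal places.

8.0903%

EAR = (1 + 0.07933/2)^2 − 1.
= 1.080903 − 1 = 8.0903%.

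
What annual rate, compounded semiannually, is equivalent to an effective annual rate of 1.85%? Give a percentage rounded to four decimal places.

(1 + r/2)^2 − 1 = 0.0185, so 1 + r/2 = 1.0185^(1/2).
r/2 = 0.009208, so r = 0.018415 = 1.8415%.

1.8415%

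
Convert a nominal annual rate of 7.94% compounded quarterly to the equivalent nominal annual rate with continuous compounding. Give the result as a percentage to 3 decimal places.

7.862%

EAR = (1 + 0.0794/4)^4 − 1 = 0.081796.
Equivalent continuous rate: r = ln(1 + 0.081796) = 0.078622 = 7.862%.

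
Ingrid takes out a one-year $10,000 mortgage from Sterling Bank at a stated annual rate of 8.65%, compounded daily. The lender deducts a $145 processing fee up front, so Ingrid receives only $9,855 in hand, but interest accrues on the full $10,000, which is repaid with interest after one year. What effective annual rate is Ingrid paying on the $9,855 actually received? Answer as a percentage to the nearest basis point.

Amount owed after one year: 10,000 × (1 + 0.0865/365)^365 = 10,000 × 1.090340 = $10,903.40.
Effective rate on net proceeds: 10,903.40 / 9,855 − 1 = 0.106383 = 10.64%.

10.64%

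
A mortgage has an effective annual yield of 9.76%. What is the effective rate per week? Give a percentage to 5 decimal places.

0.17925%

The per-week rate i satisfies (1 + i)^52 = 1 + 0.0976.
i = 1.0976^(1/52) − 1 = 0.0017925 = 0.17925%.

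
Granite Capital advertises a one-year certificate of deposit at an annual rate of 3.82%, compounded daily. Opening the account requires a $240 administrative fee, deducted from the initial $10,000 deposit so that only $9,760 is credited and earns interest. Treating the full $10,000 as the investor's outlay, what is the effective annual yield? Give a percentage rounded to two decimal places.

Value after one year: 9,760 × (1 + 0.0382/365)^365 = 9,760 × 1.038937 = $10,140.02.
Effective yield on the $10,000 outlay: 10,140.02 / 10,000 − 1 = 0.014002 = 1.40%.

1.40%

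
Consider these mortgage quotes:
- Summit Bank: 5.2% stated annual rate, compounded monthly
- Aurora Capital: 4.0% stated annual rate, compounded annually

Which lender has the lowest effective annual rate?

Summit Bank: (1 + 0.052/12)^12 − 1 = 5.326%
Aurora Capital: compounded annually, EAR = 4.000%
The lowest effective annual rate is Aurora Capital at 4.000%.

Aurora Capital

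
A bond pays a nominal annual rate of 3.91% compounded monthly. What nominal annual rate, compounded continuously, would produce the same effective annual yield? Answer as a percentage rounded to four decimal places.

3.9036%

EAR = (1 + 0.0391/12)^12 − 1 = 0.039808.
Equivalent continuous rate: r = ln(1 + 0.039808) = 0.039036 = 3.9036%.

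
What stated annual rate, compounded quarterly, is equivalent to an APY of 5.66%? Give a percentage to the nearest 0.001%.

5.544%

(1 + r/4)^4 − 1 = 0.0566, so 1 + r/4 = 1.0566^(1/4).
r/4 = 0.013859, so r = 0.055437 = 5.544%.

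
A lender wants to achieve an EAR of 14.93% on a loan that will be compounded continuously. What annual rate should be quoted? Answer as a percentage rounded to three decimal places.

13.915%

Continuous: nominal r satisfies e^r − 1 = 0.1493.
r = ln(1 + 0.1493) = ln(1.1493) = 0.139153 = 13.915%.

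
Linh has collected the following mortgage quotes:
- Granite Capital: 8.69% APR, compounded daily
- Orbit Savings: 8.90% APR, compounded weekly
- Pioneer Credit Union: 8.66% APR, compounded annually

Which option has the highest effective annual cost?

Granite Capital: (1 + 0.0869/365)^365 − 1 = 9.078%
Orbit Savings: (1 + 0.0890/52)^52 − 1 = 9.300%
Pioneer Credit Union: compounded annually, EAR = 8.660%
The highest effective annual rate is Orbit Savings at 9.300%.

Orbit Savings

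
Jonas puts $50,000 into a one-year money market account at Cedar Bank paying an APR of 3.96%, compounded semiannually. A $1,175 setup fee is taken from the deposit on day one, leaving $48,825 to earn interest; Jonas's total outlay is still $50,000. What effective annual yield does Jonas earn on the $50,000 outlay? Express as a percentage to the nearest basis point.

1.56%

Value after one year: 48,825 × (1 + 0.0396/2)^2 = 48,825 × 1.039992 = $50,777.61.
Effective yield on the $50,000 outlay: 50,777.61 / 50,000 − 1 = 0.015552 = 1.56%.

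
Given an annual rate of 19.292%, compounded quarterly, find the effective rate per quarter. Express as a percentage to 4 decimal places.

With a nominal annual rate compounded quarterly, the periodic rate is the nominal rate divided by 4.
i = 0.19292 / 4 = 0.0482300 = 4.8230%.

4.8230%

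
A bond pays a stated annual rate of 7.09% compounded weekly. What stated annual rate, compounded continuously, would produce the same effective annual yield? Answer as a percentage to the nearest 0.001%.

EAR = (1 + 0.0709/52)^52 − 1 = 0.073422.
Equivalent continuous rate: r = ln(1 + 0.073422) = 0.070852 = 7.085%.

7.085%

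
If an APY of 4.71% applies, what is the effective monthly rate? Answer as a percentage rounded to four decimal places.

0.3843%

The per-month rate i satisfies (1 + i)^12 = 1 + 0.0471.
i = 1.0471^(1/12) − 1 = 0.0038427 = 0.3843%.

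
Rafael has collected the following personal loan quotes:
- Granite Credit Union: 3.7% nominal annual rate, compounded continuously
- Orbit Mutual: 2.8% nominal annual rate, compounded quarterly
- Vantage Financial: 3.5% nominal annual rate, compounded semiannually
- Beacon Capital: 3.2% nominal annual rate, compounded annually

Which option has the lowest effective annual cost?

Orbit Mutual

Granite Credit Union: e^0.037 − 1 = 3.769%
Orbit Mutual: (1 + 0.028/4)^4 − 1 = 2.830%
Vantage Financial: (1 + 0.035/2)^2 − 1 = 3.531%
Beacon Capital: compounded annually, EAR = 3.200%
The lowest effective annual rate is Orbit Mutual at 2.830%.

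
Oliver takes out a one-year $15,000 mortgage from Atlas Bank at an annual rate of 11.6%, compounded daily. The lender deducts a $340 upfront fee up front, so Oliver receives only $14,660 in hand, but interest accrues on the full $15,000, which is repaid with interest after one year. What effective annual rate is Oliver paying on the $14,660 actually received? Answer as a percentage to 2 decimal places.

14.90%

Amount owed after one year: 15,000 × (1 + 0.116/365)^365 = 15,000 × 1.122975 = $16,844.63.
Effective rate on net proceeds: 16,844.63 / 14,660 − 1 = 0.149020 = 14.90%.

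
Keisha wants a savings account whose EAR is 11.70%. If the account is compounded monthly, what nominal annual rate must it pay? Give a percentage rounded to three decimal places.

11.116%

(1 + r/12)^12 − 1 = 0.1170, so 1 + r/12 = 1.1170^(1/12).
r/12 = 0.009263, so r = 0.111158 = 11.116%.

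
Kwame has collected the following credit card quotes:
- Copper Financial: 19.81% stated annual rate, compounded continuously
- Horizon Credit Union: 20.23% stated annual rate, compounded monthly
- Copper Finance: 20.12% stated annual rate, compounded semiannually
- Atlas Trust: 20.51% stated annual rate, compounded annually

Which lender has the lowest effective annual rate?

Copper Financial: e^0.1981 − 1 = 21.908%
Horizon Credit Union: (1 + 0.2023/12)^12 − 1 = 22.215%
Copper Finance: (1 + 0.2012/2)^2 − 1 = 21.132%
Atlas Trust: compounded annually, EAR = 20.510%
The lowest effective annual rate is Atlas Trust at 20.510%.

Atlas Trust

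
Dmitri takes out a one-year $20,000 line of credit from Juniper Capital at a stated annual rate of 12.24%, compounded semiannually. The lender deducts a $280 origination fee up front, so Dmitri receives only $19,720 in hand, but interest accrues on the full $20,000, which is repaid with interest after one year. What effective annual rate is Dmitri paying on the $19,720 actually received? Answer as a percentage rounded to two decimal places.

14.21%

Amount owed after one year: 20,000 × (1 + 0.1224/2)^2 = 20,000 × 1.126145 = $22,522.91.
Effective rate on net proceeds: 22,522.91 / 19,720 − 1 = 0.142135 = 14.21%.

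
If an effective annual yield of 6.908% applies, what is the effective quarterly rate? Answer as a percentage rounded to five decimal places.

1.68398%

The per-quarter rate i satisfies (1 + i)^4 = 1 + 0.06908.
i = 1.06908^(1/4) − 1 = 0.0168398 = 1.68398%.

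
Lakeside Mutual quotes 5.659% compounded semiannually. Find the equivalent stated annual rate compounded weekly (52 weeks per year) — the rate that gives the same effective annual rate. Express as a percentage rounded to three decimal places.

5.583%

EAR = (1 + 0.05659/2)^2 − 1 = 0.057391.
Solve (1 + r/52)^52 = 1.057391: r/52 = 1.057391^(1/52) − 1 = 0.001074, so r = 0.055834 = 5.583%.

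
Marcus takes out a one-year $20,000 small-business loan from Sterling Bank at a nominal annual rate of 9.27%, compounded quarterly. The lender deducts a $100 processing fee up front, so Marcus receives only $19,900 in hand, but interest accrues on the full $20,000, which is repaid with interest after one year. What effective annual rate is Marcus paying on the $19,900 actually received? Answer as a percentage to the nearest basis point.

10.15%

Amount owed after one year: 20,000 × (1 + 0.0927/4)^4 = 20,000 × 1.095973 = $21,919.45.
Effective rate on net proceeds: 21,919.45 / 19,900 − 1 = 0.101480 = 10.15%.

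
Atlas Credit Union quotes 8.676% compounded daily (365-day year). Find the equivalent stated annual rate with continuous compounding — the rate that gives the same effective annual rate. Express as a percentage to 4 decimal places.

8.6750%

EAR = (1 + 0.08676/365)^365 − 1 = 0.090624.
Equivalent continuous rate: r = ln(1 + 0.090624) = 0.086750 = 8.6750%.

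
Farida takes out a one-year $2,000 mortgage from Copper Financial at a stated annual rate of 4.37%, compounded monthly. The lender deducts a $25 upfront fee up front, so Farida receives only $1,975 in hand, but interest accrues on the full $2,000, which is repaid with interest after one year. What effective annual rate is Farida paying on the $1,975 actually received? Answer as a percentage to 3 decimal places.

Amount owed after one year: 2,000 × (1 + 0.0437/12)^12 = 2,000 × 1.044586 = $2,089.17.
Effective rate on net proceeds: 2,089.17 / 1,975 − 1 = 0.057809 = 5.781%.

5.781%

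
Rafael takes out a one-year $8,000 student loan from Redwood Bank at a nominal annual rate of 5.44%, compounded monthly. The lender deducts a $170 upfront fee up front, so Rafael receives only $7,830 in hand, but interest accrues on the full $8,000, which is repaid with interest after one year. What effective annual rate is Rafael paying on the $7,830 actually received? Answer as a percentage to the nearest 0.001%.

Amount owed after one year: 8,000 × (1 + 0.0544/12)^12 = 8,000 × 1.055777 = $8,446.22.
Effective rate on net proceeds: 8,446.22 / 7,830 − 1 = 0.078699 = 7.870%.

7.870%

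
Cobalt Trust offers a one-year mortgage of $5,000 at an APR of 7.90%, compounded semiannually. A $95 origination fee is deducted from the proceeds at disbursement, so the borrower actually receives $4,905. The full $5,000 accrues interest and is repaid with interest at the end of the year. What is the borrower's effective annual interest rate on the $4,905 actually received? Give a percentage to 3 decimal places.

10.149%

Amount owed after one year: 5,000 × (1 + 0.0790/2)^2 = 5,000 × 1.080560 = $5,402.80.
Effective rate on net proceeds: 5,402.80 / 4,905 − 1 = 0.101489 = 10.149%.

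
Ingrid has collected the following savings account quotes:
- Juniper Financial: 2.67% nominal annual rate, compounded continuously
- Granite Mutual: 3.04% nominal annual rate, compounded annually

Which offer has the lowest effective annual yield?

Juniper Financial: e^0.0267 − 1 = 2.706%
Granite Mutual: compounded annually, EAR = 3.040%
The lowest effective annual rate is Juniper Financial at 2.706%.

Juniper Financial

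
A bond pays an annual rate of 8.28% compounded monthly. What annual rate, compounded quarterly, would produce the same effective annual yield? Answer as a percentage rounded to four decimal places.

8.3373%

EAR = (1 + 0.0828/12)^12 − 1 = 0.086016.
Solve (1 + r/4)^4 = 1.086016: r/4 = 1.086016^(1/4) − 1 = 0.020843, so r = 0.083373 = 8.3373%.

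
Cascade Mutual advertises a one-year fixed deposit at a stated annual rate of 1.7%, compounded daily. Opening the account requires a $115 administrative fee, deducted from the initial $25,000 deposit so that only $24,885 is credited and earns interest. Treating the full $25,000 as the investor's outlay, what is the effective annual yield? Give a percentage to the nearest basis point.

1.25%

Value after one year: 24,885 × (1 + 0.017/365)^365 = 24,885 × 1.017145 = $25,311.65.
Effective yield on the $25,000 outlay: 25,311.65 / 25,000 − 1 = 0.012466 = 1.25%.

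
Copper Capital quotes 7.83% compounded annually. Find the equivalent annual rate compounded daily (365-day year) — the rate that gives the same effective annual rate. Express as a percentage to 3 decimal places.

Compounded annually, EAR = nominal = 0.078300.
Solve (1 + r/365)^365 = 1.078300: r/365 = 1.078300^(1/365) − 1 = 0.000207, so r = 0.075394 = 7.539%.

7.539%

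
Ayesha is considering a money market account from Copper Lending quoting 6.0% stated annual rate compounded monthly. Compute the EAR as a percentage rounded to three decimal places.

6.168%

EAR = (1 + 0.060/12)^12 − 1.
= 1.061678 − 1 = 6.168%.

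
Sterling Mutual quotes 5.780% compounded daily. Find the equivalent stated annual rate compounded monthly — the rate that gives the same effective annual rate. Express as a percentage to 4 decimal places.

EAR = (1 + 0.05780/365)^365 − 1 = 0.059498.
Solve (1 + r/12)^12 = 1.059498: r/12 = 1.059498^(1/12) − 1 = 0.004828, so r = 0.057935 = 5.7935%.

5.7935%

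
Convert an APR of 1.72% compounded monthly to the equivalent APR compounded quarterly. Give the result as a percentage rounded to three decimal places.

EAR = (1 + 0.0172/12)^12 − 1 = 0.017336.
Solve (1 + r/4)^4 = 1.017336: r/4 = 1.017336^(1/4) − 1 = 0.004306, so r = 0.017225 = 1.722%.

1.722%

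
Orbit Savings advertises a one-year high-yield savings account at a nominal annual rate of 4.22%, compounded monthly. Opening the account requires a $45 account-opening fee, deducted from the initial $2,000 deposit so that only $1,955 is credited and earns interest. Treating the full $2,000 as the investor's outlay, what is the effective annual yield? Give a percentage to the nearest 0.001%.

1.956%

Value after one year: 1,955 × (1 + 0.0422/12)^12 = 1,955 × 1.043026 = $2,039.12.
Effective yield on the $2,000 outlay: 2,039.12 / 2,000 − 1 = 0.019558 = 1.956%.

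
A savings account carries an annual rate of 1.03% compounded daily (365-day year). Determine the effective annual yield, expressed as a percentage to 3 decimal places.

1.035%

EAR = (1 + 0.0103/365)^365 − 1.
= (1 + 0.000028)^365 − 1 = 1.010353 − 1 = 1.035%.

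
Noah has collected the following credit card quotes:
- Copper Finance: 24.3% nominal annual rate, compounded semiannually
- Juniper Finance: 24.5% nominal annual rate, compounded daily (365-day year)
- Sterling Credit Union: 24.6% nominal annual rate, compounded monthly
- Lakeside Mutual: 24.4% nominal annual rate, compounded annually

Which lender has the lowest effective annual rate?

Lakeside Mutual

Copper Finance: (1 + 0.243/2)^2 − 1 = 25.776%
Juniper Finance: (1 + 0.245/365)^365 − 1 = 27.752%
Sterling Credit Union: (1 + 0.246/12)^12 − 1 = 27.572%
Lakeside Mutual: compounded annually, EAR = 24.400%
The lowest effective annual rate is Lakeside Mutual at 24.400%.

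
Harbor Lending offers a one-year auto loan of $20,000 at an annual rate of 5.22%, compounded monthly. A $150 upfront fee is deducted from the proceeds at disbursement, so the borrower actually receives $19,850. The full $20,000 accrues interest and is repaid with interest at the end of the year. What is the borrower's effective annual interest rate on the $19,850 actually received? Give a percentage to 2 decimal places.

Amount owed after one year: 20,000 × (1 + 0.0522/12)^12 = 20,000 × 1.053467 = $21,069.34.
Effective rate on net proceeds: 21,069.34 / 19,850 − 1 = 0.061428 = 6.14%.

6.14%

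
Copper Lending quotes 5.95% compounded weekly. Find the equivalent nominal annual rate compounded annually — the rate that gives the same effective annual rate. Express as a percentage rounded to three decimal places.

EAR = (1 + 0.0595/52)^52 − 1 = 0.061270.
Compounded annually, the equivalent nominal rate is the EAR itself: 6.127%.

6.127%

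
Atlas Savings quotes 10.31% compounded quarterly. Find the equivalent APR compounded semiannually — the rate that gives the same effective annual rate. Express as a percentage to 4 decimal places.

10.4429%

EAR = (1 + 0.1031/4)^4 − 1 = 0.107155.
Solve (1 + r/2)^2 = 1.107155: r/2 = 1.107155^(1/2) − 1 = 0.052214, so r = 0.104429 = 10.4429%.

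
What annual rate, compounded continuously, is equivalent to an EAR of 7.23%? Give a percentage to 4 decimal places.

Continuous: nominal r satisfies e^r − 1 = 0.0723.
r = ln(1 + 0.0723) = ln(1.0723) = 0.069806 = 6.9806%.

6.9806%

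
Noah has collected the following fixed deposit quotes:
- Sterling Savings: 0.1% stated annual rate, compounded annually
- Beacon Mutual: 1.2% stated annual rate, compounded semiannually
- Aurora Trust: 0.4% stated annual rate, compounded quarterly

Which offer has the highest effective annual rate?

Beacon Mutual

Sterling Savings: compounded annually, EAR = 0.100%
Beacon Mutual: (1 + 0.012/2)^2 − 1 = 1.204%
Aurora Trust: (1 + 0.004/4)^4 − 1 = 0.401%
The highest effective annual rate is Beacon Mutual at 1.204%.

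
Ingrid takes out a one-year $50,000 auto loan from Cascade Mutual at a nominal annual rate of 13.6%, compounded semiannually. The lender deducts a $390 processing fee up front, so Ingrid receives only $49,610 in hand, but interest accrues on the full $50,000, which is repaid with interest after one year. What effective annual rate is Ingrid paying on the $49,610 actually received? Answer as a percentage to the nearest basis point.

14.96%

Amount owed after one year: 50,000 × (1 + 0.136/2)^2 = 50,000 × 1.140624 = $57,031.20.
Effective rate on net proceeds: 57,031.20 / 49,610 − 1 = 0.149591 = 14.96%.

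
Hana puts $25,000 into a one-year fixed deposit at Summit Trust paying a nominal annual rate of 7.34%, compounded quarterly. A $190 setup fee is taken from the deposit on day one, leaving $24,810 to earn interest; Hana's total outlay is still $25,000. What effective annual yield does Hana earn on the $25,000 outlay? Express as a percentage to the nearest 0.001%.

Value after one year: 24,810 × (1 + 0.0734/4)^4 = 24,810 × 1.075445 = $26,681.79.
Effective yield on the $25,000 outlay: 26,681.79 / 25,000 − 1 = 0.067272 = 6.727%.

6.727%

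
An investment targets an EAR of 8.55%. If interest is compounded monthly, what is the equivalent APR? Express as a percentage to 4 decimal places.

8.2322%

(1 + r/12)^12 − 1 = 0.0855, so 1 + r/12 = 1.0855^(1/12).
r/12 = 0.006860, so r = 0.082322 = 8.2322%.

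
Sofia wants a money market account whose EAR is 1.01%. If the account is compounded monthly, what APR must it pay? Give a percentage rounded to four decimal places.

(1 + r/12)^12 − 1 = 0.0101, so 1 + r/12 = 1.0101^(1/12).
r/12 = 0.000838, so r = 0.010054 = 1.0054%.

1.0054%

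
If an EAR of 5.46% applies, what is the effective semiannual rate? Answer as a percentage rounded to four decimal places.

The per-half-year rate i satisfies (1 + i)^2 = 1 + 0.0546.
i = 1.0546^(1/2) − 1 = 0.0269372 = 2.6937%.

2.6937%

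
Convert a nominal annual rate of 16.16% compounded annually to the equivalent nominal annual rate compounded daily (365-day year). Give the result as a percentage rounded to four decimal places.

Compounded annually, EAR = nominal = 0.161600.
Solve (1 + r/365)^365 = 1.161600: r/365 = 1.161600^(1/365) − 1 = 0.000410, so r = 0.149829 = 14.9829%.

14.9829%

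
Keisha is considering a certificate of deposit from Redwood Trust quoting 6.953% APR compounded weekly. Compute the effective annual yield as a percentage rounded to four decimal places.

7.1954%

EAR = (1 + 0.06953/52)^52 − 1.
= (1 + 0.001337)^52 − 1 = 1.071954 − 1 = 7.1954%.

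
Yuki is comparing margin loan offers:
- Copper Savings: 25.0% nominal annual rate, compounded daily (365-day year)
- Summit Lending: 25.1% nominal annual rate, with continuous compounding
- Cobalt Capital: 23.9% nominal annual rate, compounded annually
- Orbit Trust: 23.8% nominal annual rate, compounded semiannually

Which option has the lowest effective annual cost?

Copper Savings: (1 + 0.250/365)^365 − 1 = 28.392%
Summit Lending: e^0.251 − 1 = 28.531%
Cobalt Capital: compounded annually, EAR = 23.900%
Orbit Trust: (1 + 0.238/2)^2 − 1 = 25.216%
The lowest effective annual rate is Cobalt Capital at 23.900%.

Cobalt Capital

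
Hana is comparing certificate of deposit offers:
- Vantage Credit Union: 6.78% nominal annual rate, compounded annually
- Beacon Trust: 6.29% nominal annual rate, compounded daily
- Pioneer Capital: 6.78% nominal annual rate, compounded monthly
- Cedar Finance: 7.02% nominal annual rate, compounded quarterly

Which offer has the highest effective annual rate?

Vantage Credit Union: compounded annually, EAR = 6.780%
Beacon Trust: (1 + 0.0629/365)^365 − 1 = 6.491%
Pioneer Capital: (1 + 0.0678/12)^12 − 1 = 6.995%
Cedar Finance: (1 + 0.0702/4)^4 − 1 = 7.207%
The highest effective annual rate is Cedar Finance at 7.207%.

Cedar Finance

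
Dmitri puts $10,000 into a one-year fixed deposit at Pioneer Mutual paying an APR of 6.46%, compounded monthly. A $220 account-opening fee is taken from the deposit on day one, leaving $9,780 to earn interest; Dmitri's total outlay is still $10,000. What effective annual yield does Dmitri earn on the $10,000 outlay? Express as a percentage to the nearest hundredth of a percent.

4.31%

Value after one year: 9,780 × (1 + 0.0646/12)^12 = 9,780 × 1.066547 = $10,430.83.
Effective yield on the $10,000 outlay: 10,430.83 / 10,000 − 1 = 0.043083 = 4.31%.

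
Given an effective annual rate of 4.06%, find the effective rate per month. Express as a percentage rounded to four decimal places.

The per-month rate i satisfies (1 + i)^12 = 1 + 0.0406.
i = 1.0406^(1/12) − 1 = 0.0033220 = 0.3322%.

0.3322%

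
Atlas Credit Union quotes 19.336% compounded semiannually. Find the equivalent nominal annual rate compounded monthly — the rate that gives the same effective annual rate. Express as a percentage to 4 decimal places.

EAR = (1 + 0.19336/2)^2 − 1 = 0.202707.
Solve (1 + r/12)^12 = 1.202707: r/12 = 1.202707^(1/12) − 1 = 0.015500, so r = 0.186002 = 18.6002%.

18.6002%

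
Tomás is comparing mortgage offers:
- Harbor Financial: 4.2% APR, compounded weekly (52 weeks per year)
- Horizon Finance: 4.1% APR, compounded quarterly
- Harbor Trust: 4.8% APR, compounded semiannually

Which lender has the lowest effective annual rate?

Horizon Finance

Harbor Financial: (1 + 0.042/52)^52 − 1 = 4.288%
Horizon Finance: (1 + 0.041/4)^4 − 1 = 4.163%
Harbor Trust: (1 + 0.048/2)^2 − 1 = 4.858%
The lowest effective annual rate is Horizon Finance at 4.163%.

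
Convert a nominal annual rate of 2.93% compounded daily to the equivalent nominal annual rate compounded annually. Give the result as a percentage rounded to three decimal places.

EAR = (1 + 0.0293/365)^365 − 1 = 0.029732.
Compounded annually, the equivalent nominal rate is the EAR itself: 2.973%.

2.973%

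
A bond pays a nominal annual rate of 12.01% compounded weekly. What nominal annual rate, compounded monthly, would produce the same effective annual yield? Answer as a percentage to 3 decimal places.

EAR = (1 + 0.1201/52)^52 − 1 = 0.127453.
Solve (1 + r/12)^12 = 1.127453: r/12 = 1.127453^(1/12) − 1 = 0.010047, so r = 0.120563 = 12.056%.

12.056%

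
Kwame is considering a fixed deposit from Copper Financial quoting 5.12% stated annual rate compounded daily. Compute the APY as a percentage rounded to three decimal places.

EAR = (1 + 0.0512/365)^365 − 1.
= (1 + 0.000140)^365 − 1 = 1.052530 − 1 = 5.253%.

5.253%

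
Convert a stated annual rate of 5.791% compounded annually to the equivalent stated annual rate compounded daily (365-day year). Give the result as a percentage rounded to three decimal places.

Compounded annually, EAR = nominal = 0.057910.
Solve (1 + r/365)^365 = 1.057910: r/365 = 1.057910^(1/365) − 1 = 0.000154, so r = 0.056300 = 5.630%.

5.630%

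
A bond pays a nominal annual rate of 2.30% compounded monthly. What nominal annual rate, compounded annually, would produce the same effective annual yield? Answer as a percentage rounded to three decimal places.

EAR = (1 + 0.0230/12)^12 − 1 = 0.023244.
Compounded annually, the equivalent nominal rate is the EAR itself: 2.324%.

2.324%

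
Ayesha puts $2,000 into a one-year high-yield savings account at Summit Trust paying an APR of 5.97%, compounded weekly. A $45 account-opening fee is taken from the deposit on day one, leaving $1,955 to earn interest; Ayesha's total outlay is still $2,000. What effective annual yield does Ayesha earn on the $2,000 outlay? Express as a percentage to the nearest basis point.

Value after one year: 1,955 × (1 + 0.0597/52)^52 = 1,955 × 1.061482 = $2,075.20.
Effective yield on the $2,000 outlay: 2,075.20 / 2,000 − 1 = 0.037598 = 3.76%.

3.76%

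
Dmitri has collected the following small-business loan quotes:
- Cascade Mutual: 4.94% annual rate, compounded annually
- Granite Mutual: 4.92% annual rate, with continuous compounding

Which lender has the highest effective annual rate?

Granite Mutual

Cascade Mutual: compounded annually, EAR = 4.940%
Granite Mutual: e^0.0492 − 1 = 5.043%
The highest effective annual rate is Granite Mutual at 5.043%.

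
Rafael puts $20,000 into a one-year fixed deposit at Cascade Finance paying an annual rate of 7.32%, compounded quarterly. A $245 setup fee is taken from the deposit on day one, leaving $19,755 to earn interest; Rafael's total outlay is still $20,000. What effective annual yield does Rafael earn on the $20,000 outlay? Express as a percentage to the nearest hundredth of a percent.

Value after one year: 19,755 × (1 + 0.0732/4)^4 = 19,755 × 1.075234 = $21,241.25.
Effective yield on the $20,000 outlay: 21,241.25 / 20,000 − 1 = 0.062062 = 6.21%.

6.21%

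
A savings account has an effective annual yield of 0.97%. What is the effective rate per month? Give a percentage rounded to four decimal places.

0.0805%

The per-month rate i satisfies (1 + i)^12 = 1 + 0.0097.
i = 1.0097^(1/12) − 1 = 0.0008048 = 0.0805%.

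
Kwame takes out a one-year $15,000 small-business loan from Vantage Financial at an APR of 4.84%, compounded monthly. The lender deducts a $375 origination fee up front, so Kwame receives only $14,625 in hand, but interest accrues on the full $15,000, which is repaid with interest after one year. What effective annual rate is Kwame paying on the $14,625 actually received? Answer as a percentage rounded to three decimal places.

7.640%

Amount owed after one year: 15,000 × (1 + 0.0484/12)^12 = 15,000 × 1.049488 = $15,742.32.
Effective rate on net proceeds: 15,742.32 / 14,625 − 1 = 0.076398 = 7.640%.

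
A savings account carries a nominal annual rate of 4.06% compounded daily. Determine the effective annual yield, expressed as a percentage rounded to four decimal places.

EAR = (1 + 0.0406/365)^365 − 1.
= (1 + 0.000111)^365 − 1 = 1.041433 − 1 = 4.1433%.

4.1433%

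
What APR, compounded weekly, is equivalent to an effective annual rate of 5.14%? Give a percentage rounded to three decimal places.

5.015%

(1 + r/52)^52 − 1 = 0.0514, so 1 + r/52 = 1.0514^(1/52).
r/52 = 0.000964, so r = 0.050147 = 5.015%.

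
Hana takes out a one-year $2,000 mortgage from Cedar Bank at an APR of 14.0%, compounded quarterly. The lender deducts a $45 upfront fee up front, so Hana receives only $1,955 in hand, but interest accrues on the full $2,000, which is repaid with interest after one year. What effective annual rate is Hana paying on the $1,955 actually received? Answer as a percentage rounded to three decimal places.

17.394%

Amount owed after one year: 2,000 × (1 + 0.140/4)^4 = 2,000 × 1.147523 = $2,295.05.
Effective rate on net proceeds: 2,295.05 / 1,955 − 1 = 0.173937 = 17.394%.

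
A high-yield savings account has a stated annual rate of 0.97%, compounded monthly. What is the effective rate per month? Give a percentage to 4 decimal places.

0.0808%

With a nominal annual rate compounded monthly, the periodic rate is the nominal rate divided by 12.
i = 0.0097 / 12 = 0.0008083 = 0.0808%.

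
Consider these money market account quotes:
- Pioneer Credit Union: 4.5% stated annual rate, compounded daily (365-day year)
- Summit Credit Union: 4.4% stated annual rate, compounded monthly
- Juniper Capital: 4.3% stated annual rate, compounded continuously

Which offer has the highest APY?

Pioneer Credit Union: (1 + 0.045/365)^365 − 1 = 4.602%
Summit Credit Union: (1 + 0.044/12)^12 − 1 = 4.490%
Juniper Capital: e^0.043 − 1 = 4.394%
The highest effective annual rate is Pioneer Credit Union at 4.602%.

Pioneer Credit Union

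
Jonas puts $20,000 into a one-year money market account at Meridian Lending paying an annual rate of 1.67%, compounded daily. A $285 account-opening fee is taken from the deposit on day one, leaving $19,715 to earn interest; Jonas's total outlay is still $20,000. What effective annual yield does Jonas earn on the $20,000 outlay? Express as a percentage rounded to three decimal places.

0.235%

Value after one year: 19,715 × (1 + 0.0167/365)^365 = 19,715 × 1.016840 = $20,047.00.
Effective yield on the $20,000 outlay: 20,047.00 / 20,000 − 1 = 0.002350 = 0.235%.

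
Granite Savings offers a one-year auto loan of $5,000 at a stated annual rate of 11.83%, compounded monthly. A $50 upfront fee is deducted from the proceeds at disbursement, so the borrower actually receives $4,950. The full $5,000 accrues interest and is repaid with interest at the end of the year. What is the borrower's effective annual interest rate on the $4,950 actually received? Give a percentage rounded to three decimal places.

13.629%

Amount owed after one year: 5,000 × (1 + 0.1183/12)^12 = 5,000 × 1.124930 = $5,624.65.
Effective rate on net proceeds: 5,624.65 / 4,950 − 1 = 0.136293 = 13.629%.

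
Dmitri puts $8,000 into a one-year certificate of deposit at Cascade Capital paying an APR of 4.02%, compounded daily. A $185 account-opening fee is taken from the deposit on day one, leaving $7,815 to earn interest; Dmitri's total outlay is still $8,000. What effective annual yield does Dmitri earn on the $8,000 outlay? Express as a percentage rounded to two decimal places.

1.69%

Value after one year: 7,815 × (1 + 0.0402/365)^365 = 7,815 × 1.041017 = $8,135.55.
Effective yield on the $8,000 outlay: 8,135.55 / 8,000 − 1 = 0.016943 = 1.69%.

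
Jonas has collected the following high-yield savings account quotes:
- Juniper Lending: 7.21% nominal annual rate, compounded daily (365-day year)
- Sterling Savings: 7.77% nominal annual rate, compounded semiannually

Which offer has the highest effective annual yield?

Sterling Savings

Juniper Lending: (1 + 0.0721/365)^365 − 1 = 7.476%
Sterling Savings: (1 + 0.0777/2)^2 − 1 = 7.921%
The highest effective annual rate is Sterling Savings at 7.921%.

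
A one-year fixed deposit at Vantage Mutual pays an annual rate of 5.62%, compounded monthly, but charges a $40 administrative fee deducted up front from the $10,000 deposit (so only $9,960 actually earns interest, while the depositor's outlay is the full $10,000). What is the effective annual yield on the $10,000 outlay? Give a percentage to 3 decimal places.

Value after one year: 9,960 × (1 + 0.0562/12)^12 = 9,960 × 1.057670 = $10,534.40.
Effective yield on the $10,000 outlay: 10,534.40 / 10,000 − 1 = 0.053440 = 5.344%.

5.344%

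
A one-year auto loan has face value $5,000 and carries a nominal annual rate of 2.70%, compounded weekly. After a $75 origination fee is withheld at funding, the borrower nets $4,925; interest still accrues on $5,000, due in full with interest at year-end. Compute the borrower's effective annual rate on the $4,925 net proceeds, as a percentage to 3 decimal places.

4.301%

Amount owed after one year: 5,000 × (1 + 0.0270/52)^52 = 5,000 × 1.027361 = $5,136.80.
Effective rate on net proceeds: 5,136.80 / 4,925 − 1 = 0.043006 = 4.301%.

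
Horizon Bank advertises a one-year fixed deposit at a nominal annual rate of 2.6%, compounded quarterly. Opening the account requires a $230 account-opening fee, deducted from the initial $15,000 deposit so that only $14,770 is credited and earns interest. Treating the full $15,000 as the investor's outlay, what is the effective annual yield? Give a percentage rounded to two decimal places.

Value after one year: 14,770 × (1 + 0.026/4)^4 = 14,770 × 1.026255 = $15,157.78.
Effective yield on the $15,000 outlay: 15,157.78 / 15,000 − 1 = 0.010519 = 1.05%.

1.05%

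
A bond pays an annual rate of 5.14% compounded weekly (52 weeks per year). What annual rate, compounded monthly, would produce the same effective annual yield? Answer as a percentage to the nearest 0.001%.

5.148%

EAR = (1 + 0.0514/52)^52 − 1 = 0.052717.
Solve (1 + r/12)^12 = 1.052717: r/12 = 1.052717^(1/12) − 1 = 0.004290, so r = 0.051485 = 5.148%.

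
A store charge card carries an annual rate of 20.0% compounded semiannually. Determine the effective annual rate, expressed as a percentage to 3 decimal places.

EAR = (1 + 0.200/2)^2 − 1.
= 1.210000 − 1 = 21.000%.

21.000%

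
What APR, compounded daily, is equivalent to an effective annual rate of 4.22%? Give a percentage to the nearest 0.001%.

4.134%

(1 + r/365)^365 − 1 = 0.0422, so 1 + r/365 = 1.0422^(1/365).
r/365 = 0.000113, so r = 0.041336 = 4.134%.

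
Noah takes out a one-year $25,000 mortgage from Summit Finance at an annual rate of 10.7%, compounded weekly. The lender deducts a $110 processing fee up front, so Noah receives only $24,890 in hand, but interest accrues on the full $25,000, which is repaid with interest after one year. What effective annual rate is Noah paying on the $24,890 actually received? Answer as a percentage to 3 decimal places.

Amount owed after one year: 25,000 × (1 + 0.107/52)^52 = 25,000 × 1.112812 = $27,820.30.
Effective rate on net proceeds: 27,820.30 / 24,890 − 1 = 0.117730 = 11.773%.

11.773%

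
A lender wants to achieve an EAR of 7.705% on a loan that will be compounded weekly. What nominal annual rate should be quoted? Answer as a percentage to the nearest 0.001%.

(1 + r/52)^52 − 1 = 0.07705, so 1 + r/52 = 1.07705^(1/52).
r/52 = 0.001428, so r = 0.074279 = 7.428%.

7.428%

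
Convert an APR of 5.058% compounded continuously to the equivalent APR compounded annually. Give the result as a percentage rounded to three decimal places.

EAR under continuous compounding: e^0.05058 − 1 = 0.051881.
Compounded annually, the equivalent nominal rate is the EAR itself: 5.188%.

5.188%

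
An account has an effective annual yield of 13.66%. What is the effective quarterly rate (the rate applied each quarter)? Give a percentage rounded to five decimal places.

3.25282%

The per-quarter rate i satisfies (1 + i)^4 = 1 + 0.1366.
i = 1.1366^(1/4) − 1 = 0.0325282 = 3.25282%.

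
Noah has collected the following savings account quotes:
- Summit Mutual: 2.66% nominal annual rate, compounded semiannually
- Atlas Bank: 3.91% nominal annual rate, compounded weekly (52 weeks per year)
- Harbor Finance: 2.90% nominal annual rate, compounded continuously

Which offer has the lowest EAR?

Summit Mutual: (1 + 0.0266/2)^2 − 1 = 2.678%
Atlas Bank: (1 + 0.0391/52)^52 − 1 = 3.986%
Harbor Finance: e^0.0290 − 1 = 2.942%
The lowest effective annual rate is Summit Mutual at 2.678%.

Summit Mutual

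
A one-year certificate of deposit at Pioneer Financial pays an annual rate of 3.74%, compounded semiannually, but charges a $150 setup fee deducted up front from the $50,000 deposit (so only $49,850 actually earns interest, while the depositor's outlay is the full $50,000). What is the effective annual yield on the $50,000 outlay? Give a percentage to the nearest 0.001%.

3.464%

Value after one year: 49,850 × (1 + 0.0374/2)^2 = 49,850 × 1.037750 = $51,731.82.
Effective yield on the $50,000 outlay: 51,731.82 / 50,000 − 1 = 0.034636 = 3.464%.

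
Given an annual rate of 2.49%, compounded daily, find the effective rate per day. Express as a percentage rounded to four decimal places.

0.0068%

With a nominal annual rate compounded daily, the periodic rate is the nominal rate divided by 365.
i = 0.0249 / 365 = 0.0000682 = 0.0068%.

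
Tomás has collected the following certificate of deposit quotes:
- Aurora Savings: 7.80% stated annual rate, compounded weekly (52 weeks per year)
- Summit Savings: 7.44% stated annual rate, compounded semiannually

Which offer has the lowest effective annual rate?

Summit Savings

Aurora Savings: (1 + 0.0780/52)^52 − 1 = 8.106%
Summit Savings: (1 + 0.0744/2)^2 − 1 = 7.578%
The lowest effective annual rate is Summit Savings at 7.578%.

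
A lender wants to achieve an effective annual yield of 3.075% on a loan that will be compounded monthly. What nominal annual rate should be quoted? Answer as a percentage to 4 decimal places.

(1 + r/12)^12 − 1 = 0.03075, so 1 + r/12 = 1.03075^(1/12).
r/12 = 0.002527, so r = 0.030325 = 3.0325%.

3.0325%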